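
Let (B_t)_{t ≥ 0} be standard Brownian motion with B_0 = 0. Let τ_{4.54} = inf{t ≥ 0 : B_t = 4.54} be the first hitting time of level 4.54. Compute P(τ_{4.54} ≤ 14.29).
P(τ_{4.54} ≤ 14.29) = 2(1 − Φ(4.54/√14.29)) = 2(1 − Φ(1.2010)) ≈ 0.2298

By the reflection principle for standard BM, P(τ_b ≤ t) = 2 · P(B_t ≥ b). Since B_t ~ N(0, t), P(B_t ≥ 4.54) = 1 − Φ(4.54/√t) = 1 − Φ(4.54/√14.29) = 1 − Φ(1.2010) ≈ 0.11488. Doubling: P(τ_{4.54} ≤ 14.29) ≈ 2 · 0.11488 = 0.22976 ≈ 0.2298.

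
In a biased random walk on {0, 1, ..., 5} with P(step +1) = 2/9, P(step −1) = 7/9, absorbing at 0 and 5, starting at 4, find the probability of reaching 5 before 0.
P(hit 5 before 0) = (1 − (7/2)^4) / (1 − (7/2)^5) = 954/3355

Let u_k denote P(reach 5 before 0 | start at k). Boundary: u_0 = 0, u_5 = 1. Recurrence: u_k = 2/9·u_{k+1} + 7/9·u_{k-1} for 1 ≤ k ≤ 4. Try u_k = A + B·r^k with r = q/p = (7/9)/(2/9) = 7/2. Substitution satisfies the recurrence; boundary conditions give:
  u_k = (1 − r^k) / (1 − r^N) = (1 − (7/2)^4) / (1 − (7/2)^5) = 954/3355.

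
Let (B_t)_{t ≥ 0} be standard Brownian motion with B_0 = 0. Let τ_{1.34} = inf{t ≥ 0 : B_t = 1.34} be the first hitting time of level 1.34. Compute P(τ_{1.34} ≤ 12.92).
P(τ_{1.34} ≤ 12.92) = 2(1 − Φ(1.34/√12.92)) = 2(1 − Φ(0.3728)) ≈ 0.7093

By the reflection principle for standard BM, P(τ_b ≤ t) = 2 · P(B_t ≥ b). Since B_t ~ N(0, t), P(B_t ≥ 1.34) = 1 − Φ(1.34/√t) = 1 − Φ(1.34/√12.92) = 1 − Φ(0.3728) ≈ 0.35465. Doubling: P(τ_{1.34} ≤ 12.92) ≈ 2 · 0.35465 = 0.70930 ≈ 0.7093.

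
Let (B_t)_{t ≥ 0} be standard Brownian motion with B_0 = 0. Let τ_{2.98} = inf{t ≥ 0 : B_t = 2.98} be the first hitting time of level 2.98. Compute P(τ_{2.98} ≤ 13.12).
P(τ_{2.98} ≤ 13.12) = 2(1 − Φ(2.98/√13.12)) = 2(1 − Φ(0.8227)) ≈ 0.4107

By the reflection principle for standard BM, P(τ_b ≤ t) = 2 · P(B_t ≥ b). Since B_t ~ N(0, t), P(B_t ≥ 2.98) = 1 − Φ(2.98/√t) = 1 − Φ(2.98/√13.12) = 1 − Φ(0.8227) ≈ 0.20534. Doubling: P(τ_{2.98} ≤ 13.12) ≈ 2 · 0.20534 = 0.41068 ≈ 0.4107.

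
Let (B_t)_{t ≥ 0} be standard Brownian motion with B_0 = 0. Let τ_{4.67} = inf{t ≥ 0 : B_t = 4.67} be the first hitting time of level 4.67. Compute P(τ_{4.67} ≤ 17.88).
P(τ_{4.67} ≤ 17.88) = 2(1 − Φ(4.67/√17.88)) = 2(1 − Φ(1.1044)) ≈ 0.2694

By the reflection principle for standard BM, P(τ_b ≤ t) = 2 · P(B_t ≥ b). Since B_t ~ N(0, t), P(B_t ≥ 4.67) = 1 − Φ(4.67/√t) = 1 − Φ(4.67/√17.88) = 1 − Φ(1.1044) ≈ 0.13471. Doubling: P(τ_{4.67} ≤ 17.88) ≈ 2 · 0.13471 = 0.26942 ≈ 0.2694.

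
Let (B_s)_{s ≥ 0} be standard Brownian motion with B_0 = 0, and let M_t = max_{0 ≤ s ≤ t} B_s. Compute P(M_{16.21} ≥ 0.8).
P(M_{16.21} ≥ 0.8) = 2·P(B_{16.21} ≥ 0.8) = 2(1 − Φ(0.8/√16.21)) ≈ 0.8425

By the reflection principle for Brownian motion, P(M_t ≥ a) = 2 · P(B_t ≥ a) for a ≥ 0. Since B_t ~ N(0, t), P(B_t ≥ 0.8) = 1 − Φ(0.8/√t) = 1 − Φ(0.8/√16.21) = 1 − Φ(0.1987). So
  P(M_{16.21} ≥ 0.8) = 2(1 − Φ(0.1987)) ≈ 0.8425.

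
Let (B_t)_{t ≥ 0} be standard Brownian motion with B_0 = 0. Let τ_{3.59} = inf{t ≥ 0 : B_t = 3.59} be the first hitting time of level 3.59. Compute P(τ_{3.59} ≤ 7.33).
P(τ_{3.59} ≤ 7.33) = 2(1 − Φ(3.59/√7.33)) = 2(1 − Φ(1.3260)) ≈ 0.1848

By the reflection principle for standard BM, P(τ_b ≤ t) = 2 · P(B_t ≥ b). Since B_t ~ N(0, t), P(B_t ≥ 3.59) = 1 − Φ(3.59/√t) = 1 − Φ(3.59/√7.33) = 1 − Φ(1.3260) ≈ 0.09242. Doubling: P(τ_{3.59} ≤ 7.33) ≈ 2 · 0.09242 = 0.18484 ≈ 0.1848.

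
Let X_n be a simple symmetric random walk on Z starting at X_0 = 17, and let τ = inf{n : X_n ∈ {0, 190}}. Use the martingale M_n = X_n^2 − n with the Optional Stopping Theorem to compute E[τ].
E[τ] = 2941

M_n = X_n^2 − n is a martingale (since E[X_{n+1}^2 | F_n] = X_n^2 + 1). By OST (τ has finite mean in a bounded region), E[M_τ] = E[M_0] = X_0^2 − 0 = 17^2 = 289. Also E[M_τ] = E[X_τ^2] − E[τ]. The walk exits at 0 or 190, with P(hit 190 first) = 17/190, so E[X_τ^2] = 190^2 · 17/190 + 0 = 3230. Thus E[τ] = E[X_τ^2] − E[M_τ] = 3230 − 289 = 2941 = 17(190 − 17) = 2941.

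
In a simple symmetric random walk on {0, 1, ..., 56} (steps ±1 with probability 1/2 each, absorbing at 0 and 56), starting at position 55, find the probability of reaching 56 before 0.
P(hit 56 before 0) = 55/56

Let u_k = P(hit 56 before 0 | start at k). Then u_0 = 0, u_56 = 1, and u_k = u_{k-1}/2 + u_{k+1}/2 for 1 ≤ k ≤ 55. This harmonic recurrence is solved by u_k = k/56, giving u_55 = 55/56.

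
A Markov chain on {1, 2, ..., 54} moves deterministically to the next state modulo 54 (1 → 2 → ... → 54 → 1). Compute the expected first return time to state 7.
E[T_7 | X_0 = 7] = 54

The chain cycles deterministically, so starting at state 7 it returns in exactly 54 steps. Equivalently, the stationary distribution is uniform π_j = 1/54 for every state j, so by Kac's formula E[T_7] = 1/π_7 = 54.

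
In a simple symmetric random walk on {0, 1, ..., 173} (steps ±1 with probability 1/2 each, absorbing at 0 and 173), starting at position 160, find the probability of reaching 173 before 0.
P(hit 173 before 0) = 160/173

Let u_k = P(hit 173 before 0 | start at k). Then u_0 = 0, u_173 = 1, and u_k = u_{k-1}/2 + u_{k+1}/2 for 1 ≤ k ≤ 172. This harmonic recurrence is solved by u_k = k/173, giving u_160 = 160/173.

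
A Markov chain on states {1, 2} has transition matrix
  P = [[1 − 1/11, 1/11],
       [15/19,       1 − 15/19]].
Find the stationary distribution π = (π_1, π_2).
π_1 = 165/184, π_2 = 19/184

Solve πP = π with π_1 + π_2 = 1. From πP = π: π_1 · (1 − 1/11) + π_2 · 15/19 = π_1 ⇒ π_2 · 15/19 = π_1 · 1/11 ⇒ π_2/π_1 = (1/11)/(15/19) = 19/165. Together with π_1 + π_2 = 1:
  π_1 = (15/19)/(1/11 + 15/19) = (15/19)/(184/209) = 165/184,
  π_2 = (1/11)/(1/11 + 15/19) = (1/11)/(184/209) = 19/184.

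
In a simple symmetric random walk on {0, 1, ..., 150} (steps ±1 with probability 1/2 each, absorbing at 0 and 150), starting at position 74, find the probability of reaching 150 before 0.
P(hit 150 before 0) = 74/150 = 37/75

Let u_k = P(hit 150 before 0 | start at k). Then u_0 = 0, u_150 = 1, and u_k = u_{k-1}/2 + u_{k+1}/2 for 1 ≤ k ≤ 149. This harmonic recurrence is solved by u_k = k/150, giving u_74 = 74/150 = 37/75.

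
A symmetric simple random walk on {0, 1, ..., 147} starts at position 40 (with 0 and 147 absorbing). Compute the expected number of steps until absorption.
E[τ | X_0 = 40] = 4280

Let v_k = E[τ | X_0 = k]. Boundary: v_0 = v_147 = 0. Recurrence: v_k = 1 + (v_{k-1} + v_{k+1})/2 for 1 ≤ k ≤ 146. The particular solution to v_k − (v_{k-1} + v_{k+1})/2 = 1 is v_k = −k^2. Adding homogeneous solution A + B k and matching boundaries gives v_k = k (147 − k). Substituting k = 40: v_40 = 40 · 107 = 4280.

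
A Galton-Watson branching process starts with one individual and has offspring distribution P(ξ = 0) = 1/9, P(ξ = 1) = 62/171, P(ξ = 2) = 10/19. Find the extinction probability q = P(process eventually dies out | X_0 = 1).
q = 19/90

The pgf is f(s) = 1/9 + 62/171·s + 10/19·s². The extinction probability q is the smallest fixed point of f in [0, 1]. Setting s = f(s):
  10/19·s² + (62/171 − 1)·s + 1/9 = 0
  10/19·s² − (1/9 + 10/19)·s + 1/9 = 0
which factors as (s − 1)·(10/19·s − 1/9) = 0, giving roots s = 1 and s = (1/9)/(10/19) = 19/90.
Mean offspring μ = 62/171 + 2·10/19 = 242/171 > 1 (supercritical), so q < 1. The extinction probability is the smaller root: q = (1/9)/(10/19) = 19/90.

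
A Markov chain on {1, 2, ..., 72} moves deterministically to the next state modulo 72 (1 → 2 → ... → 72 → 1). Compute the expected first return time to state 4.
E[T_4 | X_0 = 4] = 72

The chain cycles deterministically, so starting at state 4 it returns in exactly 72 steps. Equivalently, the stationary distribution is uniform π_j = 1/72 for every state j, so by Kac's formula E[T_4] = 1/π_4 = 72.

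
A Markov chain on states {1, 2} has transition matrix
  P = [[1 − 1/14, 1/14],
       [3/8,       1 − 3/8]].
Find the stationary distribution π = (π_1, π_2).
π_1 = 21/25, π_2 = 4/25

Solve πP = π with π_1 + π_2 = 1. From πP = π: π_1 · (1 − 1/14) + π_2 · 3/8 = π_1 ⇒ π_2 · 3/8 = π_1 · 1/14 ⇒ π_2/π_1 = (1/14)/(3/8) = 4/21. Together with π_1 + π_2 = 1:
  π_1 = (3/8)/(1/14 + 3/8) = (3/8)/(25/56) = 21/25,
  π_2 = (1/14)/(1/14 + 3/8) = (1/14)/(25/56) = 4/25.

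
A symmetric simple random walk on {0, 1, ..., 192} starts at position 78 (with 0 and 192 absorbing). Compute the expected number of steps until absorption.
E[τ | X_0 = 78] = 8892

Let v_k = E[τ | X_0 = k]. Boundary: v_0 = v_192 = 0. Recurrence: v_k = 1 + (v_{k-1} + v_{k+1})/2 for 1 ≤ k ≤ 191. The particular solution to v_k − (v_{k-1} + v_{k+1})/2 = 1 is v_k = −k^2. Adding homogeneous solution A + B k and matching boundaries gives v_k = k (192 − k). Substituting k = 78: v_78 = 78 · 114 = 8892.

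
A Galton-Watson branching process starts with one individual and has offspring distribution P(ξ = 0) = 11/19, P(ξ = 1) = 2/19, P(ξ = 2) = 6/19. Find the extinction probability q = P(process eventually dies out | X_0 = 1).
q = 1

Mean offspring μ = 0·11/19 + 1·2/19 + 2·6/19 = 14/19 ≤ 1. For μ ≤ 1 with offspring not concentrated at 1, the Galton-Watson process goes extinct almost surely, so q = 1.
(Algebraic check: The pgf is f(s) = 11/19 + 2/19·s + 6/19·s². The extinction probability q is the smallest fixed point of f in [0, 1]. Setting s = f(s):
  6/19·s² + (2/19 − 1)·s + 11/19 = 0
  6/19·s² − (11/19 + 6/19)·s + 11/19 = 0
which factors as (s − 1)·(6/19·s − 11/19) = 0, giving roots s = 1 and s = (11/19)/(6/19) = 11/6. Since 11/6 ≥ 1, the smallest root in [0, 1] is s = 1.)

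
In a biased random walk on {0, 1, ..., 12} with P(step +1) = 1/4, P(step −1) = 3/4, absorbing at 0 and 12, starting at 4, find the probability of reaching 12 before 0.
P(hit 12 before 0) = (1 − (3)^4) / (1 − (3)^12) = 1/6643

Let u_k denote P(reach 12 before 0 | start at k). Boundary: u_0 = 0, u_12 = 1. Recurrence: u_k = 1/4·u_{k+1} + 3/4·u_{k-1} for 1 ≤ k ≤ 11. Try u_k = A + B·r^k with r = q/p = (3/4)/(1/4) = 3. Substitution satisfies the recurrence; boundary conditions give:
  u_k = (1 − r^k) / (1 − r^N) = (1 − (3)^4) / (1 − (3)^12) = 1/6643.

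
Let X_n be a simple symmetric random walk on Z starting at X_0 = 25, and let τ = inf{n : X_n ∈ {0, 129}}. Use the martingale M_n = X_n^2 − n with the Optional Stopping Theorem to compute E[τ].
E[τ] = 2600

M_n = X_n^2 − n is a martingale (since E[X_{n+1}^2 | F_n] = X_n^2 + 1). By OST (τ has finite mean in a bounded region), E[M_τ] = E[M_0] = X_0^2 − 0 = 25^2 = 625. Also E[M_τ] = E[X_τ^2] − E[τ]. The walk exits at 0 or 129, with P(hit 129 first) = 25/129, so E[X_τ^2] = 129^2 · 25/129 + 0 = 3225. Thus E[τ] = E[X_τ^2] − E[M_τ] = 3225 − 625 = 2600 = 25(129 − 25) = 2600.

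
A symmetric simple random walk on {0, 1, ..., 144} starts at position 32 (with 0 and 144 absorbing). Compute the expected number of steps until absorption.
E[τ | X_0 = 32] = 3584

Let v_k = E[τ | X_0 = k]. Boundary: v_0 = v_144 = 0. Recurrence: v_k = 1 + (v_{k-1} + v_{k+1})/2 for 1 ≤ k ≤ 143. The particular solution to v_k − (v_{k-1} + v_{k+1})/2 = 1 is v_k = −k^2. Adding homogeneous solution A + B k and matching boundaries gives v_k = k (144 − k). Substituting k = 32: v_32 = 32 · 112 = 3584.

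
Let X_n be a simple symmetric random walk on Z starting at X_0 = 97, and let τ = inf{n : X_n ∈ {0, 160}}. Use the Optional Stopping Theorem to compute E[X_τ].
E[X_τ] = 97

X_n is a martingale and τ is a bounded-mean stopping time (indeed τ is finite a.s. with bounded expectation since the walk is in a bounded region). By the OST, E[X_τ] = E[X_0] = 97. Equivalently: E[X_τ] = 160 · P(hit 160 first) + 0 · P(hit 0 first) = 160 · (97/160) = 97.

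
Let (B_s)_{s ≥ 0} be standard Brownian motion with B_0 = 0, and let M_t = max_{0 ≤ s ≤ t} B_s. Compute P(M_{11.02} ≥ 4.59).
P(M_{11.02} ≥ 4.59) = 2·P(B_{11.02} ≥ 4.59) = 2(1 − Φ(4.59/√11.02)) ≈ 0.1668

By the reflection principle for Brownian motion, P(M_t ≥ a) = 2 · P(B_t ≥ a) for a ≥ 0. Since B_t ~ N(0, t), P(B_t ≥ 4.59) = 1 − Φ(4.59/√t) = 1 − Φ(4.59/√11.02) = 1 − Φ(1.3827). So
  P(M_{11.02} ≥ 4.59) = 2(1 − Φ(1.3827)) ≈ 0.1668.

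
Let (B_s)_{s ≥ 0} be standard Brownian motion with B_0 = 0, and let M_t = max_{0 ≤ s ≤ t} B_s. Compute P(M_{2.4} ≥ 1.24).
P(M_{2.4} ≥ 1.24) = 2·P(B_{2.4} ≥ 1.24) = 2(1 − Φ(1.24/√2.4)) ≈ 0.4235

By the reflection principle for Brownian motion, P(M_t ≥ a) = 2 · P(B_t ≥ a) for a ≥ 0. Since B_t ~ N(0, t), P(B_t ≥ 1.24) = 1 − Φ(1.24/√t) = 1 − Φ(1.24/√2.4) = 1 − Φ(0.8004). So
  P(M_{2.4} ≥ 1.24) = 2(1 − Φ(0.8004)) ≈ 0.4235.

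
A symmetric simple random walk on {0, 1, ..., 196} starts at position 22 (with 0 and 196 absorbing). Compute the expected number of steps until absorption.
E[τ | X_0 = 22] = 3828

Let v_k = E[τ | X_0 = k]. Boundary: v_0 = v_196 = 0. Recurrence: v_k = 1 + (v_{k-1} + v_{k+1})/2 for 1 ≤ k ≤ 195. The particular solution to v_k − (v_{k-1} + v_{k+1})/2 = 1 is v_k = −k^2. Adding homogeneous solution A + B k and matching boundaries gives v_k = k (196 − k). Substituting k = 22: v_22 = 22 · 174 = 3828.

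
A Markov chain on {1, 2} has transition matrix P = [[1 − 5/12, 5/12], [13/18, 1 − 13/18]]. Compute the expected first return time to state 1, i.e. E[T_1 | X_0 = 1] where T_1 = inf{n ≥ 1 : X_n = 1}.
E[T_1 | X_0 = 1] = 1/π_1 = 41/26

For an irreducible recurrent Markov chain with stationary distribution π, E[T_i | X_0 = i] = 1/π_i (Kac's formula). Here π_1 = (13/18)/(5/12 + 13/18) = (13/18)/(41/36) = 26/41, so E[T_1 | X_0 = 1] = 1/π_1 = (5/12 + 13/18)/(13/18) = (41/36)/(13/18) = 41/26.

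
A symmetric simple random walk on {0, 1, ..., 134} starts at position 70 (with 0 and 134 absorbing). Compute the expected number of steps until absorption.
E[τ | X_0 = 70] = 4480

Let v_k = E[τ | X_0 = k]. Boundary: v_0 = v_134 = 0. Recurrence: v_k = 1 + (v_{k-1} + v_{k+1})/2 for 1 ≤ k ≤ 133. The particular solution to v_k − (v_{k-1} + v_{k+1})/2 = 1 is v_k = −k^2. Adding homogeneous solution A + B k and matching boundaries gives v_k = k (134 − k). Substituting k = 70: v_70 = 70 · 64 = 4480.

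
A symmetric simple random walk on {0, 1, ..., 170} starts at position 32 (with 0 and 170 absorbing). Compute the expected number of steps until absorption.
E[τ | X_0 = 32] = 4416

Let v_k = E[τ | X_0 = k]. Boundary: v_0 = v_170 = 0. Recurrence: v_k = 1 + (v_{k-1} + v_{k+1})/2 for 1 ≤ k ≤ 169. The particular solution to v_k − (v_{k-1} + v_{k+1})/2 = 1 is v_k = −k^2. Adding homogeneous solution A + B k and matching boundaries gives v_k = k (170 − k). Substituting k = 32: v_32 = 32 · 138 = 4416.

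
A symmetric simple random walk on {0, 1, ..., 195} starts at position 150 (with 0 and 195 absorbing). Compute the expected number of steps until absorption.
E[τ | X_0 = 150] = 6750

Let v_k = E[τ | X_0 = k]. Boundary: v_0 = v_195 = 0. Recurrence: v_k = 1 + (v_{k-1} + v_{k+1})/2 for 1 ≤ k ≤ 194. The particular solution to v_k − (v_{k-1} + v_{k+1})/2 = 1 is v_k = −k^2. Adding homogeneous solution A + B k and matching boundaries gives v_k = k (195 − k). Substituting k = 150: v_150 = 150 · 45 = 6750.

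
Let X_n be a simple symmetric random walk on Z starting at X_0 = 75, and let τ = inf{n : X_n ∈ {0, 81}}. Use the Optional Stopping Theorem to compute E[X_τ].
E[X_τ] = 75

X_n is a martingale and τ is a bounded-mean stopping time (indeed τ is finite a.s. with bounded expectation since the walk is in a bounded region). By the OST, E[X_τ] = E[X_0] = 75. Equivalently: E[X_τ] = 81 · P(hit 81 first) + 0 · P(hit 0 first) = 81 · (75/81) = 75.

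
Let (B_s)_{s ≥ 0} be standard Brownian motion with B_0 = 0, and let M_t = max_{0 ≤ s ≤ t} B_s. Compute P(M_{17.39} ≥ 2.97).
P(M_{17.39} ≥ 2.97) = 2·P(B_{17.39} ≥ 2.97) = 2(1 − Φ(2.97/√17.39)) ≈ 0.4763

By the reflection principle for Brownian motion, P(M_t ≥ a) = 2 · P(B_t ≥ a) for a ≥ 0. Since B_t ~ N(0, t), P(B_t ≥ 2.97) = 1 − Φ(2.97/√t) = 1 − Φ(2.97/√17.39) = 1 − Φ(0.7122). So
  P(M_{17.39} ≥ 2.97) = 2(1 − Φ(0.7122)) ≈ 0.4763.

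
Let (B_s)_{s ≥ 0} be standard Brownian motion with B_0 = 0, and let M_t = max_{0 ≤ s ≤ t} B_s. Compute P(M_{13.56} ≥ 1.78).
P(M_{13.56} ≥ 1.78) = 2·P(B_{13.56} ≥ 1.78) = 2(1 − Φ(1.78/√13.56)) ≈ 0.6288

By the reflection principle for Brownian motion, P(M_t ≥ a) = 2 · P(B_t ≥ a) for a ≥ 0. Since B_t ~ N(0, t), P(B_t ≥ 1.78) = 1 − Φ(1.78/√t) = 1 − Φ(1.78/√13.56) = 1 − Φ(0.4834). So
  P(M_{13.56} ≥ 1.78) = 2(1 − Φ(0.4834)) ≈ 0.6288.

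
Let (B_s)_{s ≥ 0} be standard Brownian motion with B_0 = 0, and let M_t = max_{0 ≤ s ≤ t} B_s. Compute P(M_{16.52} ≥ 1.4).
P(M_{16.52} ≥ 1.4) = 2·P(B_{16.52} ≥ 1.4) = 2(1 − Φ(1.4/√16.52)) ≈ 0.7305

By the reflection principle for Brownian motion, P(M_t ≥ a) = 2 · P(B_t ≥ a) for a ≥ 0. Since B_t ~ N(0, t), P(B_t ≥ 1.4) = 1 − Φ(1.4/√t) = 1 − Φ(1.4/√16.52) = 1 − Φ(0.3444). So
  P(M_{16.52} ≥ 1.4) = 2(1 − Φ(0.3444)) ≈ 0.7305.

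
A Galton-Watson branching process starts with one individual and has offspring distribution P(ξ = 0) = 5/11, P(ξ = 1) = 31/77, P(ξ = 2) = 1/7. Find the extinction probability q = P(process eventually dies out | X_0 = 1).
q = 1

Mean offspring μ = 0·5/11 + 1·31/77 + 2·1/7 = 53/77 ≤ 1. For μ ≤ 1 with offspring not concentrated at 1, the Galton-Watson process goes extinct almost surely, so q = 1.
(Algebraic check: The pgf is f(s) = 5/11 + 31/77·s + 1/7·s². The extinction probability q is the smallest fixed point of f in [0, 1]. Setting s = f(s):
  1/7·s² + (31/77 − 1)·s + 5/11 = 0
  1/7·s² − (5/11 + 1/7)·s + 5/11 = 0
which factors as (s − 1)·(1/7·s − 5/11) = 0, giving roots s = 1 and s = (5/11)/(1/7) = 35/11. Since 35/11 ≥ 1, the smallest root in [0, 1] is s = 1.)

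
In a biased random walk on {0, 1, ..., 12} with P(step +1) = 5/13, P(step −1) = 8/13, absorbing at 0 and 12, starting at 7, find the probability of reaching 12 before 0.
P(hit 12 before 0) = (1 − (8/5)^7) / (1 − (8/5)^12) = 2103153125/22825112037

Let u_k denote P(reach 12 before 0 | start at k). Boundary: u_0 = 0, u_12 = 1. Recurrence: u_k = 5/13·u_{k+1} + 8/13·u_{k-1} for 1 ≤ k ≤ 11. Try u_k = A + B·r^k with r = q/p = (8/13)/(5/13) = 8/5. Substitution satisfies the recurrence; boundary conditions give:
  u_k = (1 − r^k) / (1 − r^N) = (1 − (8/5)^7) / (1 − (8/5)^12) = 2103153125/22825112037.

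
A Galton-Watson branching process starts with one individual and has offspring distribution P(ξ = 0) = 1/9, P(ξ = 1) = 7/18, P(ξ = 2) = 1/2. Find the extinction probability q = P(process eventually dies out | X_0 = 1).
q = 2/9

The pgf is f(s) = 1/9 + 7/18·s + 1/2·s². The extinction probability q is the smallest fixed point of f in [0, 1]. Setting s = f(s):
  1/2·s² + (7/18 − 1)·s + 1/9 = 0
  1/2·s² − (1/9 + 1/2)·s + 1/9 = 0
which factors as (s − 1)·(1/2·s − 1/9) = 0, giving roots s = 1 and s = (1/9)/(1/2) = 2/9.
Mean offspring μ = 7/18 + 2·1/2 = 25/18 > 1 (supercritical), so q < 1. The extinction probability is the smaller root: q = (1/9)/(1/2) = 2/9.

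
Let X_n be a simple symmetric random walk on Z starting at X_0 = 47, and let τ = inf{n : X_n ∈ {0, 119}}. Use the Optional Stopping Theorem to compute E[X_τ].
E[X_τ] = 47

X_n is a martingale and τ is a bounded-mean stopping time (indeed τ is finite a.s. with bounded expectation since the walk is in a bounded region). By the OST, E[X_τ] = E[X_0] = 47. Equivalently: E[X_τ] = 119 · P(hit 119 first) + 0 · P(hit 0 first) = 119 · (47/119) = 47.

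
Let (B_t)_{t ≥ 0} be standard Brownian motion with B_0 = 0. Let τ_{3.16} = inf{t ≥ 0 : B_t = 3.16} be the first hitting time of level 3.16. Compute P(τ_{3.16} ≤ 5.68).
P(τ_{3.16} ≤ 5.68) = 2(1 − Φ(3.16/√5.68)) = 2(1 − Φ(1.3259)) ≈ 0.1849

By the reflection principle for standard BM, P(τ_b ≤ t) = 2 · P(B_t ≥ b). Since B_t ~ N(0, t), P(B_t ≥ 3.16) = 1 − Φ(3.16/√t) = 1 − Φ(3.16/√5.68) = 1 − Φ(1.3259) ≈ 0.09244. Doubling: P(τ_{3.16} ≤ 5.68) ≈ 2 · 0.09244 = 0.18488 ≈ 0.1849.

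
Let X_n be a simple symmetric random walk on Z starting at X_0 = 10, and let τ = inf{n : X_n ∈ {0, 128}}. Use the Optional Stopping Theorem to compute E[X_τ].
E[X_τ] = 10

X_n is a martingale and τ is a bounded-mean stopping time (indeed τ is finite a.s. with bounded expectation since the walk is in a bounded region). By the OST, E[X_τ] = E[X_0] = 10. Equivalently: E[X_τ] = 128 · P(hit 128 first) + 0 · P(hit 0 first) = 128 · (10/128) = 10.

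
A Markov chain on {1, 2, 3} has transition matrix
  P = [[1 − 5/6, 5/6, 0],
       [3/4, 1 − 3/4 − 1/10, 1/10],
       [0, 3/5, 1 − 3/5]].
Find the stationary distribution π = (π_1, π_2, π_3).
π = (27/62, 15/31, 5/62)

This is a birth-death chain on three states, which satisfies detailed balance: π_1 · P_{12} = π_2 · P_{21} and π_2 · P_{23} = π_3 · P_{32}.
From π_1 · 5/6 = π_2 · 3/4: π_2/π_1 = (5/6)/(3/4) = 10/9.
From π_2 · 1/10 = π_3 · 3/5: π_3/π_2 = (1/10)/(3/5) = 1/6.
Take π_1 proportional to 1; then unnormalized π = (1, 10/9, 5/27). Normalize by dividing by the sum 62/27:
  π = (27/62, 15/31, 5/62).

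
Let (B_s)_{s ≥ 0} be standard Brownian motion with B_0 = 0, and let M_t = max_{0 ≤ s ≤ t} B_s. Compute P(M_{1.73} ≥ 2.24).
P(M_{1.73} ≥ 2.24) = 2·P(B_{1.73} ≥ 2.24) = 2(1 − Φ(2.24/√1.73)) ≈ 0.0886

By the reflection principle for Brownian motion, P(M_t ≥ a) = 2 · P(B_t ≥ a) for a ≥ 0. Since B_t ~ N(0, t), P(B_t ≥ 2.24) = 1 − Φ(2.24/√t) = 1 − Φ(2.24/√1.73) = 1 − Φ(1.7030). So
  P(M_{1.73} ≥ 2.24) = 2(1 − Φ(1.7030)) ≈ 0.0886.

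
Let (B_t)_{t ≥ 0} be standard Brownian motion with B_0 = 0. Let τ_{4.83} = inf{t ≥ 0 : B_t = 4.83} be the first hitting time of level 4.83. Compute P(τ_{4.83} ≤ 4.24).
P(τ_{4.83} ≤ 4.24) = 2(1 − Φ(4.83/√4.24)) = 2(1 − Φ(2.3457)) ≈ 0.0190

By the reflection principle for standard BM, P(τ_b ≤ t) = 2 · P(B_t ≥ b). Since B_t ~ N(0, t), P(B_t ≥ 4.83) = 1 − Φ(4.83/√t) = 1 − Φ(4.83/√4.24) = 1 − Φ(2.3457) ≈ 0.00950. Doubling: P(τ_{4.83} ≤ 4.24) ≈ 2 · 0.00950 = 0.01900 ≈ 0.0190.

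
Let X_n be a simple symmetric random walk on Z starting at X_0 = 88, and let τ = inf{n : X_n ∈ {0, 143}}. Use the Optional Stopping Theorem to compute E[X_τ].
E[X_τ] = 88

X_n is a martingale and τ is a bounded-mean stopping time (indeed τ is finite a.s. with bounded expectation since the walk is in a bounded region). By the OST, E[X_τ] = E[X_0] = 88. Equivalently: E[X_τ] = 143 · P(hit 143 first) + 0 · P(hit 0 first) = 143 · (88/143) = 88.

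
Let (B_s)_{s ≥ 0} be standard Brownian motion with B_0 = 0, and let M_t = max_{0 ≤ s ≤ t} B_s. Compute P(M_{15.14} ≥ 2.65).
P(M_{15.14} ≥ 2.65) = 2·P(B_{15.14} ≥ 2.65) = 2(1 − Φ(2.65/√15.14)) ≈ 0.4958

By the reflection principle for Brownian motion, P(M_t ≥ a) = 2 · P(B_t ≥ a) for a ≥ 0. Since B_t ~ N(0, t), P(B_t ≥ 2.65) = 1 − Φ(2.65/√t) = 1 − Φ(2.65/√15.14) = 1 − Φ(0.6811). So
  P(M_{15.14} ≥ 2.65) = 2(1 − Φ(0.6811)) ≈ 0.4958.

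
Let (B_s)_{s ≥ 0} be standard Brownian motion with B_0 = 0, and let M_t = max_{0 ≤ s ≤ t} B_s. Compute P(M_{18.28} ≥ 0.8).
P(M_{18.28} ≥ 0.8) = 2·P(B_{18.28} ≥ 0.8) = 2(1 − Φ(0.8/√18.28)) ≈ 0.8516

By the reflection principle for Brownian motion, P(M_t ≥ a) = 2 · P(B_t ≥ a) for a ≥ 0. Since B_t ~ N(0, t), P(B_t ≥ 0.8) = 1 − Φ(0.8/√t) = 1 − Φ(0.8/√18.28) = 1 − Φ(0.1871). So
  P(M_{18.28} ≥ 0.8) = 2(1 − Φ(0.1871)) ≈ 0.8516.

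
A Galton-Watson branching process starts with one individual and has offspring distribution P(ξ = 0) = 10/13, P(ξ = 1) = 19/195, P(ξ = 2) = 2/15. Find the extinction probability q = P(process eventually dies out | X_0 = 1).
q = 1

Mean offspring μ = 0·10/13 + 1·19/195 + 2·2/15 = 71/195 ≤ 1. For μ ≤ 1 with offspring not concentrated at 1, the Galton-Watson process goes extinct almost surely, so q = 1.
(Algebraic check: The pgf is f(s) = 10/13 + 19/195·s + 2/15·s². The extinction probability q is the smallest fixed point of f in [0, 1]. Setting s = f(s):
  2/15·s² + (19/195 − 1)·s + 10/13 = 0
  2/15·s² − (10/13 + 2/15)·s + 10/13 = 0
which factors as (s − 1)·(2/15·s − 10/13) = 0, giving roots s = 1 and s = (10/13)/(2/15) = 75/13. Since 75/13 ≥ 1, the smallest root in [0, 1] is s = 1.)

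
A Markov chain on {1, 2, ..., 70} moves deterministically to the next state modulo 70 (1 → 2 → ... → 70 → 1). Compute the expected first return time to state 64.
E[T_64 | X_0 = 64] = 70

The chain cycles deterministically, so starting at state 64 it returns in exactly 70 steps. Equivalently, the stationary distribution is uniform π_j = 1/70 for every state j, so by Kac's formula E[T_64] = 1/π_64 = 70.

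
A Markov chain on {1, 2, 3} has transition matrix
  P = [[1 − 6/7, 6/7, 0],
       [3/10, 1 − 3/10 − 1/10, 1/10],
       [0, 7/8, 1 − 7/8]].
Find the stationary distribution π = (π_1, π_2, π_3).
π = (49/205, 28/41, 16/205)

This is a birth-death chain on three states, which satisfies detailed balance: π_1 · P_{12} = π_2 · P_{21} and π_2 · P_{23} = π_3 · P_{32}.
From π_1 · 6/7 = π_2 · 3/10: π_2/π_1 = (6/7)/(3/10) = 20/7.
From π_2 · 1/10 = π_3 · 7/8: π_3/π_2 = (1/10)/(7/8) = 4/35.
Take π_1 proportional to 1; then unnormalized π = (1, 20/7, 16/49). Normalize by dividing by the sum 205/49:
  π = (49/205, 28/41, 16/205).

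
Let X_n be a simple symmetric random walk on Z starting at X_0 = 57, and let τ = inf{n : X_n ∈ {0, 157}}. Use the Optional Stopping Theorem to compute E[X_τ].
E[X_τ] = 57

X_n is a martingale and τ is a bounded-mean stopping time (indeed τ is finite a.s. with bounded expectation since the walk is in a bounded region). By the OST, E[X_τ] = E[X_0] = 57. Equivalently: E[X_τ] = 157 · P(hit 157 first) + 0 · P(hit 0 first) = 157 · (57/157) = 57.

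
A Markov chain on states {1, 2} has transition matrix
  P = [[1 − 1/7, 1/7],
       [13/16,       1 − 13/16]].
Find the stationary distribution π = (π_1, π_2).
π_1 = 91/107, π_2 = 16/107

Solve πP = π with π_1 + π_2 = 1. From πP = π: π_1 · (1 − 1/7) + π_2 · 13/16 = π_1 ⇒ π_2 · 13/16 = π_1 · 1/7 ⇒ π_2/π_1 = (1/7)/(13/16) = 16/91. Together with π_1 + π_2 = 1:
  π_1 = (13/16)/(1/7 + 13/16) = (13/16)/(107/112) = 91/107,
  π_2 = (1/7)/(1/7 + 13/16) = (1/7)/(107/112) = 16/107.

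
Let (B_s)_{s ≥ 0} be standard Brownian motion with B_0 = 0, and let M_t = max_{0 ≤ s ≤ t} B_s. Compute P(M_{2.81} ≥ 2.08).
P(M_{2.81} ≥ 2.08) = 2·P(B_{2.81} ≥ 2.08) = 2(1 − Φ(2.08/√2.81)) ≈ 0.2147

By the reflection principle for Brownian motion, P(M_t ≥ a) = 2 · P(B_t ≥ a) for a ≥ 0. Since B_t ~ N(0, t), P(B_t ≥ 2.08) = 1 − Φ(2.08/√t) = 1 − Φ(2.08/√2.81) = 1 − Φ(1.2408). So
  P(M_{2.81} ≥ 2.08) = 2(1 − Φ(1.2408)) ≈ 0.2147.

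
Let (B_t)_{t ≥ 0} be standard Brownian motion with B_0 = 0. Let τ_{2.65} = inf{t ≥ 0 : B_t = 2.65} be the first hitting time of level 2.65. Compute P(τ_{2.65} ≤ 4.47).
P(τ_{2.65} ≤ 4.47) = 2(1 − Φ(2.65/√4.47)) = 2(1 − Φ(1.2534)) ≈ 0.2101

By the reflection principle for standard BM, P(τ_b ≤ t) = 2 · P(B_t ≥ b). Since B_t ~ N(0, t), P(B_t ≥ 2.65) = 1 − Φ(2.65/√t) = 1 − Φ(2.65/√4.47) = 1 − Φ(1.2534) ≈ 0.10503. Doubling: P(τ_{2.65} ≤ 4.47) ≈ 2 · 0.10503 = 0.21006 ≈ 0.2101.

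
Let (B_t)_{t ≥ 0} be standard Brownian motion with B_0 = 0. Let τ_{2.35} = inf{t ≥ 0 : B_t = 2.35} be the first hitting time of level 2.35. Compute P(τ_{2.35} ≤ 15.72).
P(τ_{2.35} ≤ 15.72) = 2(1 − Φ(2.35/√15.72)) = 2(1 − Φ(0.5927)) ≈ 0.5534

By the reflection principle for standard BM, P(τ_b ≤ t) = 2 · P(B_t ≥ b). Since B_t ~ N(0, t), P(B_t ≥ 2.35) = 1 − Φ(2.35/√t) = 1 − Φ(2.35/√15.72) = 1 − Φ(0.5927) ≈ 0.27669. Doubling: P(τ_{2.35} ≤ 15.72) ≈ 2 · 0.27669 = 0.55338 ≈ 0.5534.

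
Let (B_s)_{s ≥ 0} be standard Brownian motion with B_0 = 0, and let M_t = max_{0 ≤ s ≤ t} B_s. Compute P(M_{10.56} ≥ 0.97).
P(M_{10.56} ≥ 0.97) = 2·P(B_{10.56} ≥ 0.97) = 2(1 − Φ(0.97/√10.56)) ≈ 0.7653

By the reflection principle for Brownian motion, P(M_t ≥ a) = 2 · P(B_t ≥ a) for a ≥ 0. Since B_t ~ N(0, t), P(B_t ≥ 0.97) = 1 − Φ(0.97/√t) = 1 − Φ(0.97/√10.56) = 1 − Φ(0.2985). So
  P(M_{10.56} ≥ 0.97) = 2(1 − Φ(0.2985)) ≈ 0.7653.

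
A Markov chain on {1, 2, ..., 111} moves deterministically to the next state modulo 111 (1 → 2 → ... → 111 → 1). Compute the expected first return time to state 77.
E[T_77 | X_0 = 77] = 111

The chain cycles deterministically, so starting at state 77 it returns in exactly 111 steps. Equivalently, the stationary distribution is uniform π_j = 1/111 for every state j, so by Kac's formula E[T_77] = 1/π_77 = 111.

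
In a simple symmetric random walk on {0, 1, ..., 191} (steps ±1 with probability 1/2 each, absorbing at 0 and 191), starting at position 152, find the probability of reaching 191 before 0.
P(hit 191 before 0) = 152/191

Let u_k = P(hit 191 before 0 | start at k). Then u_0 = 0, u_191 = 1, and u_k = u_{k-1}/2 + u_{k+1}/2 for 1 ≤ k ≤ 190. This harmonic recurrence is solved by u_k = k/191, giving u_152 = 152/191.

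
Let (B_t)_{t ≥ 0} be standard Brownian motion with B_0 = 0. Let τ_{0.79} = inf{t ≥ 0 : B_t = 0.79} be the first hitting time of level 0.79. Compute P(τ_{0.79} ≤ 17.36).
P(τ_{0.79} ≤ 17.36) = 2(1 − Φ(0.79/√17.36)) = 2(1 − Φ(0.1896)) ≈ 0.8496

By the reflection principle for standard BM, P(τ_b ≤ t) = 2 · P(B_t ≥ b). Since B_t ~ N(0, t), P(B_t ≥ 0.79) = 1 − Φ(0.79/√t) = 1 − Φ(0.79/√17.36) = 1 − Φ(0.1896) ≈ 0.42481. Doubling: P(τ_{0.79} ≤ 17.36) ≈ 2 · 0.42481 = 0.84962 ≈ 0.8496.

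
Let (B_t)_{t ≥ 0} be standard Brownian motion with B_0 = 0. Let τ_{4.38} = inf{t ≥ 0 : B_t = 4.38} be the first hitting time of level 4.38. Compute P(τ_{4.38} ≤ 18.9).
P(τ_{4.38} ≤ 18.9) = 2(1 − Φ(4.38/√18.9)) = 2(1 − Φ(1.0075)) ≈ 0.3137

By the reflection principle for standard BM, P(τ_b ≤ t) = 2 · P(B_t ≥ b). Since B_t ~ N(0, t), P(B_t ≥ 4.38) = 1 − Φ(4.38/√t) = 1 − Φ(4.38/√18.9) = 1 − Φ(1.0075) ≈ 0.15685. Doubling: P(τ_{4.38} ≤ 18.9) ≈ 2 · 0.15685 = 0.31370 ≈ 0.3137.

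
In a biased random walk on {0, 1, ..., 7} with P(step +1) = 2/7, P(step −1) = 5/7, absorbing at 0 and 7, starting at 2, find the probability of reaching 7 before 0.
P(hit 7 before 0) = (1 − (5/2)^2) / (1 − (5/2)^7) = 224/25999

Let u_k denote P(reach 7 before 0 | start at k). Boundary: u_0 = 0, u_7 = 1. Recurrence: u_k = 2/7·u_{k+1} + 5/7·u_{k-1} for 1 ≤ k ≤ 6. Try u_k = A + B·r^k with r = q/p = (5/7)/(2/7) = 5/2. Substitution satisfies the recurrence; boundary conditions give:
  u_k = (1 − r^k) / (1 − r^N) = (1 − (5/2)^2) / (1 − (5/2)^7) = 224/25999.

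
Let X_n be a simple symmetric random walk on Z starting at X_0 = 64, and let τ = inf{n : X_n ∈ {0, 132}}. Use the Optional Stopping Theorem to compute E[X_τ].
E[X_τ] = 64

X_n is a martingale and τ is a bounded-mean stopping time (indeed τ is finite a.s. with bounded expectation since the walk is in a bounded region). By the OST, E[X_τ] = E[X_0] = 64. Equivalently: E[X_τ] = 132 · P(hit 132 first) + 0 · P(hit 0 first) = 132 · (64/132) = 64.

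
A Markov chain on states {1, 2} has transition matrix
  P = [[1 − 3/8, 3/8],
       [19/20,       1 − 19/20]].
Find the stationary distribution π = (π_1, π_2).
π_1 = 38/53, π_2 = 15/53

Solve πP = π with π_1 + π_2 = 1. From πP = π: π_1 · (1 − 3/8) + π_2 · 19/20 = π_1 ⇒ π_2 · 19/20 = π_1 · 3/8 ⇒ π_2/π_1 = (3/8)/(19/20) = 15/38. Together with π_1 + π_2 = 1:
  π_1 = (19/20)/(3/8 + 19/20) = (19/20)/(53/40) = 38/53,
  π_2 = (3/8)/(3/8 + 19/20) = (3/8)/(53/40) = 15/53.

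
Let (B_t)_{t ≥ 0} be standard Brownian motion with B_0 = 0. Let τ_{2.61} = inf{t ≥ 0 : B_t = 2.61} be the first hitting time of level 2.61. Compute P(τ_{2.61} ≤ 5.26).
P(τ_{2.61} ≤ 5.26) = 2(1 − Φ(2.61/√5.26)) = 2(1 − Φ(1.1380)) ≈ 0.2551

By the reflection principle for standard BM, P(τ_b ≤ t) = 2 · P(B_t ≥ b). Since B_t ~ N(0, t), P(B_t ≥ 2.61) = 1 − Φ(2.61/√t) = 1 − Φ(2.61/√5.26) = 1 − Φ(1.1380) ≈ 0.12756. Doubling: P(τ_{2.61} ≤ 5.26) ≈ 2 · 0.12756 = 0.25512 ≈ 0.2551.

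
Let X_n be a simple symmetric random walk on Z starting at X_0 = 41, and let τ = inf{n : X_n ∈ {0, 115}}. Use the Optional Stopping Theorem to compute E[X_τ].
E[X_τ] = 41

X_n is a martingale and τ is a bounded-mean stopping time (indeed τ is finite a.s. with bounded expectation since the walk is in a bounded region). By the OST, E[X_τ] = E[X_0] = 41. Equivalently: E[X_τ] = 115 · P(hit 115 first) + 0 · P(hit 0 first) = 115 · (41/115) = 41.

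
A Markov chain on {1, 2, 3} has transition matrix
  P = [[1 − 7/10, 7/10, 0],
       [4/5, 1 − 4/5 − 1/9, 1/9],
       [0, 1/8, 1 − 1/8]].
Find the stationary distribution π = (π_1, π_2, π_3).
π = (72/191, 63/191, 56/191)

This is a birth-death chain on three states, which satisfies detailed balance: π_1 · P_{12} = π_2 · P_{21} and π_2 · P_{23} = π_3 · P_{32}.
From π_1 · 7/10 = π_2 · 4/5: π_2/π_1 = (7/10)/(4/5) = 7/8.
From π_2 · 1/9 = π_3 · 1/8: π_3/π_2 = (1/9)/(1/8) = 8/9.
Take π_1 proportional to 1; then unnormalized π = (1, 7/8, 7/9). Normalize by dividing by the sum 191/72:
  π = (72/191, 63/191, 56/191).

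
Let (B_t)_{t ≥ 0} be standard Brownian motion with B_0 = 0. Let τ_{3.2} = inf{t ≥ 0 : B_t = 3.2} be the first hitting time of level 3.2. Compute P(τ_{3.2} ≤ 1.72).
P(τ_{3.2} ≤ 1.72) = 2(1 − Φ(3.2/√1.72)) = 2(1 − Φ(2.4400)) ≈ 0.0147

By the reflection principle for standard BM, P(τ_b ≤ t) = 2 · P(B_t ≥ b). Since B_t ~ N(0, t), P(B_t ≥ 3.2) = 1 − Φ(3.2/√t) = 1 − Φ(3.2/√1.72) = 1 − Φ(2.4400) ≈ 0.00734. Doubling: P(τ_{3.2} ≤ 1.72) ≈ 2 · 0.00734 = 0.01468 ≈ 0.0147.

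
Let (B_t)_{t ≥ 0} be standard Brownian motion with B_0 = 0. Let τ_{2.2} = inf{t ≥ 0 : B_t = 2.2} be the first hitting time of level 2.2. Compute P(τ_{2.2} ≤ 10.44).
P(τ_{2.2} ≤ 10.44) = 2(1 − Φ(2.2/√10.44)) = 2(1 − Φ(0.6809)) ≈ 0.4959

By the reflection principle for standard BM, P(τ_b ≤ t) = 2 · P(B_t ≥ b). Since B_t ~ N(0, t), P(B_t ≥ 2.2) = 1 − Φ(2.2/√t) = 1 − Φ(2.2/√10.44) = 1 − Φ(0.6809) ≈ 0.24797. Doubling: P(τ_{2.2} ≤ 10.44) ≈ 2 · 0.24797 = 0.49594 ≈ 0.4959.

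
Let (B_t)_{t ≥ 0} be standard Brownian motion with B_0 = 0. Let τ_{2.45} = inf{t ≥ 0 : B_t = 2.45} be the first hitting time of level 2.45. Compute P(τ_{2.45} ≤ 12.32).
P(τ_{2.45} ≤ 12.32) = 2(1 − Φ(2.45/√12.32)) = 2(1 − Φ(0.6980)) ≈ 0.4852

By the reflection principle for standard BM, P(τ_b ≤ t) = 2 · P(B_t ≥ b). Since B_t ~ N(0, t), P(B_t ≥ 2.45) = 1 − Φ(2.45/√t) = 1 − Φ(2.45/√12.32) = 1 − Φ(0.6980) ≈ 0.24259. Doubling: P(τ_{2.45} ≤ 12.32) ≈ 2 · 0.24259 = 0.48518 ≈ 0.4852.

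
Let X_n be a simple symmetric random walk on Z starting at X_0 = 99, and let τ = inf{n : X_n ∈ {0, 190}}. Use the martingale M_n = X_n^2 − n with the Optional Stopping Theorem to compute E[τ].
E[τ] = 9009

M_n = X_n^2 − n is a martingale (since E[X_{n+1}^2 | F_n] = X_n^2 + 1). By OST (τ has finite mean in a bounded region), E[M_τ] = E[M_0] = X_0^2 − 0 = 99^2 = 9801. Also E[M_τ] = E[X_τ^2] − E[τ]. The walk exits at 0 or 190, with P(hit 190 first) = 99/190, so E[X_τ^2] = 190^2 · 99/190 + 0 = 18810. Thus E[τ] = E[X_τ^2] − E[M_τ] = 18810 − 9801 = 9009 = 99(190 − 99) = 9009.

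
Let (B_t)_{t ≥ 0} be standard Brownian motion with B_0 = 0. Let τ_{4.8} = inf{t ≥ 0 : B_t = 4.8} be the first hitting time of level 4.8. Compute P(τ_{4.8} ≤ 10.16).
P(τ_{4.8} ≤ 10.16) = 2(1 − Φ(4.8/√10.16)) = 2(1 − Φ(1.5059)) ≈ 0.1321

By the reflection principle for standard BM, P(τ_b ≤ t) = 2 · P(B_t ≥ b). Since B_t ~ N(0, t), P(B_t ≥ 4.8) = 1 − Φ(4.8/√t) = 1 − Φ(4.8/√10.16) = 1 − Φ(1.5059) ≈ 0.06605. Doubling: P(τ_{4.8} ≤ 10.16) ≈ 2 · 0.06605 = 0.13210 ≈ 0.1321.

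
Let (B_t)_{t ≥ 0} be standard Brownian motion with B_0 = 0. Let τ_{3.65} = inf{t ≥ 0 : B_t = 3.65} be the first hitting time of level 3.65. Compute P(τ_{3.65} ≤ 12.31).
P(τ_{3.65} ≤ 12.31) = 2(1 − Φ(3.65/√12.31)) = 2(1 − Φ(1.0403)) ≈ 0.2982

By the reflection principle for standard BM, P(τ_b ≤ t) = 2 · P(B_t ≥ b). Since B_t ~ N(0, t), P(B_t ≥ 3.65) = 1 − Φ(3.65/√t) = 1 − Φ(3.65/√12.31) = 1 − Φ(1.0403) ≈ 0.14910. Doubling: P(τ_{3.65} ≤ 12.31) ≈ 2 · 0.14910 = 0.29820 ≈ 0.2982.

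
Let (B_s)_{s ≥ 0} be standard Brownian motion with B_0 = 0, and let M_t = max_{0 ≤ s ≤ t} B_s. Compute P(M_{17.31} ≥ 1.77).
P(M_{17.31} ≥ 1.77) = 2·P(B_{17.31} ≥ 1.77) = 2(1 − Φ(1.77/√17.31)) ≈ 0.6705

By the reflection principle for Brownian motion, P(M_t ≥ a) = 2 · P(B_t ≥ a) for a ≥ 0. Since B_t ~ N(0, t), P(B_t ≥ 1.77) = 1 − Φ(1.77/√t) = 1 − Φ(1.77/√17.31) = 1 − Φ(0.4254). So
  P(M_{17.31} ≥ 1.77) = 2(1 − Φ(0.4254)) ≈ 0.6705.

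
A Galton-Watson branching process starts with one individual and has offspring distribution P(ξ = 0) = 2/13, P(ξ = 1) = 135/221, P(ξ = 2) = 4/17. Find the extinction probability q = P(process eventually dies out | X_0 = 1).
q = 17/26

The pgf is f(s) = 2/13 + 135/221·s + 4/17·s². The extinction probability q is the smallest fixed point of f in [0, 1]. Setting s = f(s):
  4/17·s² + (135/221 − 1)·s + 2/13 = 0
  4/17·s² − (2/13 + 4/17)·s + 2/13 = 0
which factors as (s − 1)·(4/17·s − 2/13) = 0, giving roots s = 1 and s = (2/13)/(4/17) = 17/26.
Mean offspring μ = 135/221 + 2·4/17 = 239/221 > 1 (supercritical), so q < 1. The extinction probability is the smaller root: q = (2/13)/(4/17) = 17/26.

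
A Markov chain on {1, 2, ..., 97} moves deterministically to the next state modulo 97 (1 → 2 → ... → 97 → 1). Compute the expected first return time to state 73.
E[T_73 | X_0 = 73] = 97

The chain cycles deterministically, so starting at state 73 it returns in exactly 97 steps. Equivalently, the stationary distribution is uniform π_j = 1/97 for every state j, so by Kac's formula E[T_73] = 1/π_73 = 97.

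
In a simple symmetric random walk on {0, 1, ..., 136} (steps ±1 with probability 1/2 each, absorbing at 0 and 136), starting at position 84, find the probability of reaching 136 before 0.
P(hit 136 before 0) = 84/136 = 21/34

Let u_k = P(hit 136 before 0 | start at k). Then u_0 = 0, u_136 = 1, and u_k = u_{k-1}/2 + u_{k+1}/2 for 1 ≤ k ≤ 135. This harmonic recurrence is solved by u_k = k/136, giving u_84 = 84/136 = 21/34.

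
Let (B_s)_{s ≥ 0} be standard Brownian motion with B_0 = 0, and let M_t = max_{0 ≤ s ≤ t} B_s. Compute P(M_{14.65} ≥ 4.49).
P(M_{14.65} ≥ 4.49) = 2·P(B_{14.65} ≥ 4.49) = 2(1 − Φ(4.49/√14.65)) ≈ 0.2408

By the reflection principle for Brownian motion, P(M_t ≥ a) = 2 · P(B_t ≥ a) for a ≥ 0. Since B_t ~ N(0, t), P(B_t ≥ 4.49) = 1 − Φ(4.49/√t) = 1 − Φ(4.49/√14.65) = 1 − Φ(1.1731). So
  P(M_{14.65} ≥ 4.49) = 2(1 − Φ(1.1731)) ≈ 0.2408.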